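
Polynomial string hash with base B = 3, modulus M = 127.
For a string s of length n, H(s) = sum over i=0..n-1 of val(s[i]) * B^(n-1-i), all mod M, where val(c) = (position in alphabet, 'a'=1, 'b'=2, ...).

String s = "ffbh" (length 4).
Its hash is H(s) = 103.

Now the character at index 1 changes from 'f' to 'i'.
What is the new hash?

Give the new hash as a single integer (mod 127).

Answer: 3

Derivation:
val('f') = 6, val('i') = 9
Position k = 1, exponent = n-1-k = 2
B^2 mod M = 3^2 mod 127 = 9
Delta = (9 - 6) * 9 mod 127 = 27
New hash = (103 + 27) mod 127 = 3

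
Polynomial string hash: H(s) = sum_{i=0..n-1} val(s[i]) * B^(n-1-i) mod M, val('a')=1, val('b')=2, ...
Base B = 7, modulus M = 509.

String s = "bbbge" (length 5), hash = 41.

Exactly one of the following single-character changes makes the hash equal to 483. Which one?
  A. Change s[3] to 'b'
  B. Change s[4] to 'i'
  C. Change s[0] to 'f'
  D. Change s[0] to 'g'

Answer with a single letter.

Answer: C

Derivation:
Option A: s[3]='g'->'b', delta=(2-7)*7^1 mod 509 = 474, hash=41+474 mod 509 = 6
Option B: s[4]='e'->'i', delta=(9-5)*7^0 mod 509 = 4, hash=41+4 mod 509 = 45
Option C: s[0]='b'->'f', delta=(6-2)*7^4 mod 509 = 442, hash=41+442 mod 509 = 483 <-- target
Option D: s[0]='b'->'g', delta=(7-2)*7^4 mod 509 = 298, hash=41+298 mod 509 = 339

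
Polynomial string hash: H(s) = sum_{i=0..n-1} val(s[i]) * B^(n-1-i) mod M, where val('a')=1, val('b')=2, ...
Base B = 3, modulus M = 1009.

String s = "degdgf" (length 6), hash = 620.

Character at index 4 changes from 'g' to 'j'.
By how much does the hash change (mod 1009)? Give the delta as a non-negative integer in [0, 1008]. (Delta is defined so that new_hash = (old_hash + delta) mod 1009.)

Answer: 9

Derivation:
Delta formula: (val(new) - val(old)) * B^(n-1-k) mod M
  val('j') - val('g') = 10 - 7 = 3
  B^(n-1-k) = 3^1 mod 1009 = 3
  Delta = 3 * 3 mod 1009 = 9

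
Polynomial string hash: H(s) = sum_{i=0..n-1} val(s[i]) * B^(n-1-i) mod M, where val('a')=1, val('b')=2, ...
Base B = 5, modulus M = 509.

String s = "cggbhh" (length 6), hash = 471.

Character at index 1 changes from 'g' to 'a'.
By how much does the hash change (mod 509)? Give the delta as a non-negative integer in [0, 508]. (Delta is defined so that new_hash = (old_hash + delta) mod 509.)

Delta formula: (val(new) - val(old)) * B^(n-1-k) mod M
  val('a') - val('g') = 1 - 7 = -6
  B^(n-1-k) = 5^4 mod 509 = 116
  Delta = -6 * 116 mod 509 = 322

Answer: 322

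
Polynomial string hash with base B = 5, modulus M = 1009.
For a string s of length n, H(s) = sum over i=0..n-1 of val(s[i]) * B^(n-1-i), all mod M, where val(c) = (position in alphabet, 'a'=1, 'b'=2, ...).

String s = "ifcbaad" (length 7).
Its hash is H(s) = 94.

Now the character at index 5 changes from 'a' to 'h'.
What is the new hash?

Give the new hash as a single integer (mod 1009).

Answer: 129

Derivation:
val('a') = 1, val('h') = 8
Position k = 5, exponent = n-1-k = 1
B^1 mod M = 5^1 mod 1009 = 5
Delta = (8 - 1) * 5 mod 1009 = 35
New hash = (94 + 35) mod 1009 = 129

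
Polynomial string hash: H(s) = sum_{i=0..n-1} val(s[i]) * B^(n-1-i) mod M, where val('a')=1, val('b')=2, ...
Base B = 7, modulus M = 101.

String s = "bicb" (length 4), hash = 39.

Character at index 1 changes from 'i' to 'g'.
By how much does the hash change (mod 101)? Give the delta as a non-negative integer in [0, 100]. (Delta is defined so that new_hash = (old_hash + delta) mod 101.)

Delta formula: (val(new) - val(old)) * B^(n-1-k) mod M
  val('g') - val('i') = 7 - 9 = -2
  B^(n-1-k) = 7^2 mod 101 = 49
  Delta = -2 * 49 mod 101 = 3

Answer: 3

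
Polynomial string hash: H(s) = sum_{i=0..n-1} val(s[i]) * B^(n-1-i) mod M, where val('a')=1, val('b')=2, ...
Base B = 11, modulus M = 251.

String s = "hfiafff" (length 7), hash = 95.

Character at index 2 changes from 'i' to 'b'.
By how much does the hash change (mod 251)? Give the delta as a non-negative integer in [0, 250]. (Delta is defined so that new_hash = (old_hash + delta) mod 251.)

Answer: 172

Derivation:
Delta formula: (val(new) - val(old)) * B^(n-1-k) mod M
  val('b') - val('i') = 2 - 9 = -7
  B^(n-1-k) = 11^4 mod 251 = 83
  Delta = -7 * 83 mod 251 = 172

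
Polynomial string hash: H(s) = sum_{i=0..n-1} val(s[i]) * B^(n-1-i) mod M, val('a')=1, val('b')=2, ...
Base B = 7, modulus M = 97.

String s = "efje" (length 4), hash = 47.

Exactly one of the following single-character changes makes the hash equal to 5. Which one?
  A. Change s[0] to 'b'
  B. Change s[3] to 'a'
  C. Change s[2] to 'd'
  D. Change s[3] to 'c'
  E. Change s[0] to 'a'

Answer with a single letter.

Option A: s[0]='e'->'b', delta=(2-5)*7^3 mod 97 = 38, hash=47+38 mod 97 = 85
Option B: s[3]='e'->'a', delta=(1-5)*7^0 mod 97 = 93, hash=47+93 mod 97 = 43
Option C: s[2]='j'->'d', delta=(4-10)*7^1 mod 97 = 55, hash=47+55 mod 97 = 5 <-- target
Option D: s[3]='e'->'c', delta=(3-5)*7^0 mod 97 = 95, hash=47+95 mod 97 = 45
Option E: s[0]='e'->'a', delta=(1-5)*7^3 mod 97 = 83, hash=47+83 mod 97 = 33

Answer: C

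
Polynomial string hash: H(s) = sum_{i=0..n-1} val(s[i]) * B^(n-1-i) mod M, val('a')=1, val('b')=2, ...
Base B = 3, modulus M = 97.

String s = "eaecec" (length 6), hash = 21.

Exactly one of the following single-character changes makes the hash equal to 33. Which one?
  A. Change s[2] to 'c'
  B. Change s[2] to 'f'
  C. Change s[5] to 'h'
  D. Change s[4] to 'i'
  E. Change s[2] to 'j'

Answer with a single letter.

Option A: s[2]='e'->'c', delta=(3-5)*3^3 mod 97 = 43, hash=21+43 mod 97 = 64
Option B: s[2]='e'->'f', delta=(6-5)*3^3 mod 97 = 27, hash=21+27 mod 97 = 48
Option C: s[5]='c'->'h', delta=(8-3)*3^0 mod 97 = 5, hash=21+5 mod 97 = 26
Option D: s[4]='e'->'i', delta=(9-5)*3^1 mod 97 = 12, hash=21+12 mod 97 = 33 <-- target
Option E: s[2]='e'->'j', delta=(10-5)*3^3 mod 97 = 38, hash=21+38 mod 97 = 59

Answer: D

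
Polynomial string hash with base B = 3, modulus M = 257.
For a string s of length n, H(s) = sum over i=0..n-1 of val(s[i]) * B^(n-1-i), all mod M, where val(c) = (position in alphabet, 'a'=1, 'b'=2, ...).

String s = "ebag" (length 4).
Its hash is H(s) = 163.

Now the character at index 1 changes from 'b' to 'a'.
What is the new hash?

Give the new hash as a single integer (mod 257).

val('b') = 2, val('a') = 1
Position k = 1, exponent = n-1-k = 2
B^2 mod M = 3^2 mod 257 = 9
Delta = (1 - 2) * 9 mod 257 = 248
New hash = (163 + 248) mod 257 = 154

Answer: 154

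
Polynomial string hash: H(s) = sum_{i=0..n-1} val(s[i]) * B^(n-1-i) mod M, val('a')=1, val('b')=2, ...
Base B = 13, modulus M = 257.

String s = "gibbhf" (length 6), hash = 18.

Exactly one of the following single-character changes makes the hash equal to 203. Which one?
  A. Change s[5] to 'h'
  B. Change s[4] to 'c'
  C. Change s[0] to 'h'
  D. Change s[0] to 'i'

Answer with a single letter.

Answer: C

Derivation:
Option A: s[5]='f'->'h', delta=(8-6)*13^0 mod 257 = 2, hash=18+2 mod 257 = 20
Option B: s[4]='h'->'c', delta=(3-8)*13^1 mod 257 = 192, hash=18+192 mod 257 = 210
Option C: s[0]='g'->'h', delta=(8-7)*13^5 mod 257 = 185, hash=18+185 mod 257 = 203 <-- target
Option D: s[0]='g'->'i', delta=(9-7)*13^5 mod 257 = 113, hash=18+113 mod 257 = 131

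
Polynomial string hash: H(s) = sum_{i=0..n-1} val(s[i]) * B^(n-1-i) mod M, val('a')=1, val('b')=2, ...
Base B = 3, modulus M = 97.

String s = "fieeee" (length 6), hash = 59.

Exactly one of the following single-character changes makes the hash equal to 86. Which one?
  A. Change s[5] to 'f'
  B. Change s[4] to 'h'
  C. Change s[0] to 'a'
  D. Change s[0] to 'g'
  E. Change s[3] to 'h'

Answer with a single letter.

Option A: s[5]='e'->'f', delta=(6-5)*3^0 mod 97 = 1, hash=59+1 mod 97 = 60
Option B: s[4]='e'->'h', delta=(8-5)*3^1 mod 97 = 9, hash=59+9 mod 97 = 68
Option C: s[0]='f'->'a', delta=(1-6)*3^5 mod 97 = 46, hash=59+46 mod 97 = 8
Option D: s[0]='f'->'g', delta=(7-6)*3^5 mod 97 = 49, hash=59+49 mod 97 = 11
Option E: s[3]='e'->'h', delta=(8-5)*3^2 mod 97 = 27, hash=59+27 mod 97 = 86 <-- target

Answer: E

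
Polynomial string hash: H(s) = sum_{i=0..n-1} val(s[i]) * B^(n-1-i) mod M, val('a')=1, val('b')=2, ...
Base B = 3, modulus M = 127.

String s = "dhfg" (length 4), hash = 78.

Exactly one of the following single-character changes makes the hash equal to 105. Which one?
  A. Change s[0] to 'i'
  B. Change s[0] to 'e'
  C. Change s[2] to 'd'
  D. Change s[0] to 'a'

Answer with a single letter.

Option A: s[0]='d'->'i', delta=(9-4)*3^3 mod 127 = 8, hash=78+8 mod 127 = 86
Option B: s[0]='d'->'e', delta=(5-4)*3^3 mod 127 = 27, hash=78+27 mod 127 = 105 <-- target
Option C: s[2]='f'->'d', delta=(4-6)*3^1 mod 127 = 121, hash=78+121 mod 127 = 72
Option D: s[0]='d'->'a', delta=(1-4)*3^3 mod 127 = 46, hash=78+46 mod 127 = 124

Answer: B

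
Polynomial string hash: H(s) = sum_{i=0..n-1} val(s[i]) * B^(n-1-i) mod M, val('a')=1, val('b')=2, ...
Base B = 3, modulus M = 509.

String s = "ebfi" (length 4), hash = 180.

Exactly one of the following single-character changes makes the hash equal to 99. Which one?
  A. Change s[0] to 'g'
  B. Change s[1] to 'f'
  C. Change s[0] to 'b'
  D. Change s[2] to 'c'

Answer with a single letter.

Answer: C

Derivation:
Option A: s[0]='e'->'g', delta=(7-5)*3^3 mod 509 = 54, hash=180+54 mod 509 = 234
Option B: s[1]='b'->'f', delta=(6-2)*3^2 mod 509 = 36, hash=180+36 mod 509 = 216
Option C: s[0]='e'->'b', delta=(2-5)*3^3 mod 509 = 428, hash=180+428 mod 509 = 99 <-- target
Option D: s[2]='f'->'c', delta=(3-6)*3^1 mod 509 = 500, hash=180+500 mod 509 = 171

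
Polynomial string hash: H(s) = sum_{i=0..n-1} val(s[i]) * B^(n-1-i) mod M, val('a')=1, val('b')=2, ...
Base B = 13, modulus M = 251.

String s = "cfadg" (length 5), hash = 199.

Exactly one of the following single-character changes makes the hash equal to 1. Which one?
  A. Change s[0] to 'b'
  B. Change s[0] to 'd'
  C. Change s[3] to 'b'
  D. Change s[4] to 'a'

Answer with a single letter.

Answer: A

Derivation:
Option A: s[0]='c'->'b', delta=(2-3)*13^4 mod 251 = 53, hash=199+53 mod 251 = 1 <-- target
Option B: s[0]='c'->'d', delta=(4-3)*13^4 mod 251 = 198, hash=199+198 mod 251 = 146
Option C: s[3]='d'->'b', delta=(2-4)*13^1 mod 251 = 225, hash=199+225 mod 251 = 173
Option D: s[4]='g'->'a', delta=(1-7)*13^0 mod 251 = 245, hash=199+245 mod 251 = 193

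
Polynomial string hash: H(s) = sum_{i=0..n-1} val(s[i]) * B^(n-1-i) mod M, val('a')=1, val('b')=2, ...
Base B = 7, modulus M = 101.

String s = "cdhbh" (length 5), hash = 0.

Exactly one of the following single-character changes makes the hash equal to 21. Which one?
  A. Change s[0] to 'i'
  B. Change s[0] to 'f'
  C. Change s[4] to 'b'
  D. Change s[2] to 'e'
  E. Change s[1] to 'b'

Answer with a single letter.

Answer: E

Derivation:
Option A: s[0]='c'->'i', delta=(9-3)*7^4 mod 101 = 64, hash=0+64 mod 101 = 64
Option B: s[0]='c'->'f', delta=(6-3)*7^4 mod 101 = 32, hash=0+32 mod 101 = 32
Option C: s[4]='h'->'b', delta=(2-8)*7^0 mod 101 = 95, hash=0+95 mod 101 = 95
Option D: s[2]='h'->'e', delta=(5-8)*7^2 mod 101 = 55, hash=0+55 mod 101 = 55
Option E: s[1]='d'->'b', delta=(2-4)*7^3 mod 101 = 21, hash=0+21 mod 101 = 21 <-- target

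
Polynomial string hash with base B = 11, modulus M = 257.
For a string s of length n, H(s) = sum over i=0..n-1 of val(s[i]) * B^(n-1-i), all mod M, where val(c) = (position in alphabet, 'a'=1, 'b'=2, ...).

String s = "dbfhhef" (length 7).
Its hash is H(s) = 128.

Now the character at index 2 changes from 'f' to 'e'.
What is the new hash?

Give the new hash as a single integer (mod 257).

val('f') = 6, val('e') = 5
Position k = 2, exponent = n-1-k = 4
B^4 mod M = 11^4 mod 257 = 249
Delta = (5 - 6) * 249 mod 257 = 8
New hash = (128 + 8) mod 257 = 136

Answer: 136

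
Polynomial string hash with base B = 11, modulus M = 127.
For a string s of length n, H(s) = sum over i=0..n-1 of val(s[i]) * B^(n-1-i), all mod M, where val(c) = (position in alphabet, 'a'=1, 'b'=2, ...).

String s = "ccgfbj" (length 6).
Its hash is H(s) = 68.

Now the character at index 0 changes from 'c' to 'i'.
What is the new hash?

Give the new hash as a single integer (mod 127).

Answer: 31

Derivation:
val('c') = 3, val('i') = 9
Position k = 0, exponent = n-1-k = 5
B^5 mod M = 11^5 mod 127 = 15
Delta = (9 - 3) * 15 mod 127 = 90
New hash = (68 + 90) mod 127 = 31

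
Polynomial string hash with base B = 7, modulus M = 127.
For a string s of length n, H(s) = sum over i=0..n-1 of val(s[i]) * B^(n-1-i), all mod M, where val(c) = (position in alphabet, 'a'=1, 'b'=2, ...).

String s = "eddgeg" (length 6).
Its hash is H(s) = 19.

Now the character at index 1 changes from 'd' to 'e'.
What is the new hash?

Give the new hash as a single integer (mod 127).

Answer: 7

Derivation:
val('d') = 4, val('e') = 5
Position k = 1, exponent = n-1-k = 4
B^4 mod M = 7^4 mod 127 = 115
Delta = (5 - 4) * 115 mod 127 = 115
New hash = (19 + 115) mod 127 = 7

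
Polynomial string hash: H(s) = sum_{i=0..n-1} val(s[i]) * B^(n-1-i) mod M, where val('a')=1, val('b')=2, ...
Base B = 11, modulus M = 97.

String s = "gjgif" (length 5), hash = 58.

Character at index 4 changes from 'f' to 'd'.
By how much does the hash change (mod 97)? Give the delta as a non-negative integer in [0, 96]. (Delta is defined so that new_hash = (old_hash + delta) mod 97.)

Answer: 95

Derivation:
Delta formula: (val(new) - val(old)) * B^(n-1-k) mod M
  val('d') - val('f') = 4 - 6 = -2
  B^(n-1-k) = 11^0 mod 97 = 1
  Delta = -2 * 1 mod 97 = 95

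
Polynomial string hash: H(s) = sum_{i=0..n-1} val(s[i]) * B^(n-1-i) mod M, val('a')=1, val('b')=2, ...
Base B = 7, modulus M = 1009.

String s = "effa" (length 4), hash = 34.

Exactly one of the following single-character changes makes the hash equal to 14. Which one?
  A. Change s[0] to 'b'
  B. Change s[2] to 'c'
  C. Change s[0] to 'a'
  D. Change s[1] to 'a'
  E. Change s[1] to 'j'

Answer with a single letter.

Option A: s[0]='e'->'b', delta=(2-5)*7^3 mod 1009 = 989, hash=34+989 mod 1009 = 14 <-- target
Option B: s[2]='f'->'c', delta=(3-6)*7^1 mod 1009 = 988, hash=34+988 mod 1009 = 13
Option C: s[0]='e'->'a', delta=(1-5)*7^3 mod 1009 = 646, hash=34+646 mod 1009 = 680
Option D: s[1]='f'->'a', delta=(1-6)*7^2 mod 1009 = 764, hash=34+764 mod 1009 = 798
Option E: s[1]='f'->'j', delta=(10-6)*7^2 mod 1009 = 196, hash=34+196 mod 1009 = 230

Answer: A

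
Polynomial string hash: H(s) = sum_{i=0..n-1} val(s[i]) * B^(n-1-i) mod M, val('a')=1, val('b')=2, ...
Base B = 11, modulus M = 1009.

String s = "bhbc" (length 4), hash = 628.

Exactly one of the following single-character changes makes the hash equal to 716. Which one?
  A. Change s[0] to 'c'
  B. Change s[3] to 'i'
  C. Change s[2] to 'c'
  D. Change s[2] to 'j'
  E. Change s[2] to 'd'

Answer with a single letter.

Option A: s[0]='b'->'c', delta=(3-2)*11^3 mod 1009 = 322, hash=628+322 mod 1009 = 950
Option B: s[3]='c'->'i', delta=(9-3)*11^0 mod 1009 = 6, hash=628+6 mod 1009 = 634
Option C: s[2]='b'->'c', delta=(3-2)*11^1 mod 1009 = 11, hash=628+11 mod 1009 = 639
Option D: s[2]='b'->'j', delta=(10-2)*11^1 mod 1009 = 88, hash=628+88 mod 1009 = 716 <-- target
Option E: s[2]='b'->'d', delta=(4-2)*11^1 mod 1009 = 22, hash=628+22 mod 1009 = 650

Answer: D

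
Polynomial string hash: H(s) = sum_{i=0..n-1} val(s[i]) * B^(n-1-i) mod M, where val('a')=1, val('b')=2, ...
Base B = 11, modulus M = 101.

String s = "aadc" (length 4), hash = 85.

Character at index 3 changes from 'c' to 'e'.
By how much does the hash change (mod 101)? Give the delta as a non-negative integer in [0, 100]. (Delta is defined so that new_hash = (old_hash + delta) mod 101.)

Answer: 2

Derivation:
Delta formula: (val(new) - val(old)) * B^(n-1-k) mod M
  val('e') - val('c') = 5 - 3 = 2
  B^(n-1-k) = 11^0 mod 101 = 1
  Delta = 2 * 1 mod 101 = 2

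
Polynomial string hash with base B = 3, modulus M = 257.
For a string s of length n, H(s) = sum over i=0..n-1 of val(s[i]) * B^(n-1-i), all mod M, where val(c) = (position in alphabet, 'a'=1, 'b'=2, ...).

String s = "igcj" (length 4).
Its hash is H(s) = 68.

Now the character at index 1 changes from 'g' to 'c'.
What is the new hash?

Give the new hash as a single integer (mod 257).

Answer: 32

Derivation:
val('g') = 7, val('c') = 3
Position k = 1, exponent = n-1-k = 2
B^2 mod M = 3^2 mod 257 = 9
Delta = (3 - 7) * 9 mod 257 = 221
New hash = (68 + 221) mod 257 = 32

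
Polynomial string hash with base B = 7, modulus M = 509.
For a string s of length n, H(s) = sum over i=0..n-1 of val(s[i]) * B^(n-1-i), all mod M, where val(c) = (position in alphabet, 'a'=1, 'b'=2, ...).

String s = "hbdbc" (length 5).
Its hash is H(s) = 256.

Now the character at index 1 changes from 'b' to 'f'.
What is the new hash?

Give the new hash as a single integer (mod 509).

val('b') = 2, val('f') = 6
Position k = 1, exponent = n-1-k = 3
B^3 mod M = 7^3 mod 509 = 343
Delta = (6 - 2) * 343 mod 509 = 354
New hash = (256 + 354) mod 509 = 101

Answer: 101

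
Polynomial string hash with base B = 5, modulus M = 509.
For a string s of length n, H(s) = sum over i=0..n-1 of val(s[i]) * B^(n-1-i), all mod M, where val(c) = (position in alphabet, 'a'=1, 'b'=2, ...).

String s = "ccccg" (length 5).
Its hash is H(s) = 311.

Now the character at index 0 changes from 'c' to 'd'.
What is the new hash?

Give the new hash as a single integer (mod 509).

Answer: 427

Derivation:
val('c') = 3, val('d') = 4
Position k = 0, exponent = n-1-k = 4
B^4 mod M = 5^4 mod 509 = 116
Delta = (4 - 3) * 116 mod 509 = 116
New hash = (311 + 116) mod 509 = 427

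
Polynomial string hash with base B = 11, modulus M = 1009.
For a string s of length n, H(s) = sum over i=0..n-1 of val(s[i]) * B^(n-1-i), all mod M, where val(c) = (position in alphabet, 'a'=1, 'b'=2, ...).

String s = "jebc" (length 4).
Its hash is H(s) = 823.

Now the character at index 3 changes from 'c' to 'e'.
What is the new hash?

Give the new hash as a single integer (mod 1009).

val('c') = 3, val('e') = 5
Position k = 3, exponent = n-1-k = 0
B^0 mod M = 11^0 mod 1009 = 1
Delta = (5 - 3) * 1 mod 1009 = 2
New hash = (823 + 2) mod 1009 = 825

Answer: 825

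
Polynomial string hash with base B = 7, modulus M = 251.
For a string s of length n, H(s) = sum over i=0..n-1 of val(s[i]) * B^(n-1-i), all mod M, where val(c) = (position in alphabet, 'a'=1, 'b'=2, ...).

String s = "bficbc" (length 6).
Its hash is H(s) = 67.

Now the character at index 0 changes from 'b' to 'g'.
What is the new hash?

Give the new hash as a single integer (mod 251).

Answer: 17

Derivation:
val('b') = 2, val('g') = 7
Position k = 0, exponent = n-1-k = 5
B^5 mod M = 7^5 mod 251 = 241
Delta = (7 - 2) * 241 mod 251 = 201
New hash = (67 + 201) mod 251 = 17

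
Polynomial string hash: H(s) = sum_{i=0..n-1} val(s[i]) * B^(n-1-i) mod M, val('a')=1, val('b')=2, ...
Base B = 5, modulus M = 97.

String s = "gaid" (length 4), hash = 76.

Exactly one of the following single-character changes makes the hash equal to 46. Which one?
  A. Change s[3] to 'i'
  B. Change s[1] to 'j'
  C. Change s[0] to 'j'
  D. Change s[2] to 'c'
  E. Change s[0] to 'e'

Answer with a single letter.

Option A: s[3]='d'->'i', delta=(9-4)*5^0 mod 97 = 5, hash=76+5 mod 97 = 81
Option B: s[1]='a'->'j', delta=(10-1)*5^2 mod 97 = 31, hash=76+31 mod 97 = 10
Option C: s[0]='g'->'j', delta=(10-7)*5^3 mod 97 = 84, hash=76+84 mod 97 = 63
Option D: s[2]='i'->'c', delta=(3-9)*5^1 mod 97 = 67, hash=76+67 mod 97 = 46 <-- target
Option E: s[0]='g'->'e', delta=(5-7)*5^3 mod 97 = 41, hash=76+41 mod 97 = 20

Answer: D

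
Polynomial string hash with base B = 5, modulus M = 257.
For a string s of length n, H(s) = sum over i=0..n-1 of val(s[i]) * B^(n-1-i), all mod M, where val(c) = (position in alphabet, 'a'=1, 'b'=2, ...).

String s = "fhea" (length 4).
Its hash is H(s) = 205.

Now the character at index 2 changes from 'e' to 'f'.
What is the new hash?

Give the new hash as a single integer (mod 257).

Answer: 210

Derivation:
val('e') = 5, val('f') = 6
Position k = 2, exponent = n-1-k = 1
B^1 mod M = 5^1 mod 257 = 5
Delta = (6 - 5) * 5 mod 257 = 5
New hash = (205 + 5) mod 257 = 210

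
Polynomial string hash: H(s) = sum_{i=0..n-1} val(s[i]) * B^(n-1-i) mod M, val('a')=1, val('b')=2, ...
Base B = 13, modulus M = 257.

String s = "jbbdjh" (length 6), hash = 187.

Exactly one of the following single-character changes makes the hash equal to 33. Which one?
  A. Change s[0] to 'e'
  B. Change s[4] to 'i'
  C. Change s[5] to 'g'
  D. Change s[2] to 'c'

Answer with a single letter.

Answer: A

Derivation:
Option A: s[0]='j'->'e', delta=(5-10)*13^5 mod 257 = 103, hash=187+103 mod 257 = 33 <-- target
Option B: s[4]='j'->'i', delta=(9-10)*13^1 mod 257 = 244, hash=187+244 mod 257 = 174
Option C: s[5]='h'->'g', delta=(7-8)*13^0 mod 257 = 256, hash=187+256 mod 257 = 186
Option D: s[2]='b'->'c', delta=(3-2)*13^3 mod 257 = 141, hash=187+141 mod 257 = 71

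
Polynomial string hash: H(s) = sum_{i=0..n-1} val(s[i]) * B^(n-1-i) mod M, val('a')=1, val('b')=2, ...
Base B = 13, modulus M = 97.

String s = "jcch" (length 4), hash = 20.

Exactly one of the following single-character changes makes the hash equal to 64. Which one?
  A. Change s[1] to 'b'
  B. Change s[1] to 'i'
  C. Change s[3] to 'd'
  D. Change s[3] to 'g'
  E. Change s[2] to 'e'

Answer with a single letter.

Option A: s[1]='c'->'b', delta=(2-3)*13^2 mod 97 = 25, hash=20+25 mod 97 = 45
Option B: s[1]='c'->'i', delta=(9-3)*13^2 mod 97 = 44, hash=20+44 mod 97 = 64 <-- target
Option C: s[3]='h'->'d', delta=(4-8)*13^0 mod 97 = 93, hash=20+93 mod 97 = 16
Option D: s[3]='h'->'g', delta=(7-8)*13^0 mod 97 = 96, hash=20+96 mod 97 = 19
Option E: s[2]='c'->'e', delta=(5-3)*13^1 mod 97 = 26, hash=20+26 mod 97 = 46

Answer: B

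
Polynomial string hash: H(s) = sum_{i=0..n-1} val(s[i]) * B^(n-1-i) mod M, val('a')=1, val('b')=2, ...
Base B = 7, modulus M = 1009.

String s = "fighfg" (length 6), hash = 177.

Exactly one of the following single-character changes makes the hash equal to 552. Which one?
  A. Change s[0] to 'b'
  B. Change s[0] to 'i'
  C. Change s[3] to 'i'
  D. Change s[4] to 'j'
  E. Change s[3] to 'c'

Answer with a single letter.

Option A: s[0]='f'->'b', delta=(2-6)*7^5 mod 1009 = 375, hash=177+375 mod 1009 = 552 <-- target
Option B: s[0]='f'->'i', delta=(9-6)*7^5 mod 1009 = 980, hash=177+980 mod 1009 = 148
Option C: s[3]='h'->'i', delta=(9-8)*7^2 mod 1009 = 49, hash=177+49 mod 1009 = 226
Option D: s[4]='f'->'j', delta=(10-6)*7^1 mod 1009 = 28, hash=177+28 mod 1009 = 205
Option E: s[3]='h'->'c', delta=(3-8)*7^2 mod 1009 = 764, hash=177+764 mod 1009 = 941

Answer: A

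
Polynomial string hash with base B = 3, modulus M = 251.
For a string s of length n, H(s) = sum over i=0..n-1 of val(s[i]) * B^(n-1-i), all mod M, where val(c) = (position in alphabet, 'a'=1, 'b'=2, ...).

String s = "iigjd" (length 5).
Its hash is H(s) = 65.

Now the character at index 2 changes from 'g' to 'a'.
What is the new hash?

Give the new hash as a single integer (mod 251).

Answer: 11

Derivation:
val('g') = 7, val('a') = 1
Position k = 2, exponent = n-1-k = 2
B^2 mod M = 3^2 mod 251 = 9
Delta = (1 - 7) * 9 mod 251 = 197
New hash = (65 + 197) mod 251 = 11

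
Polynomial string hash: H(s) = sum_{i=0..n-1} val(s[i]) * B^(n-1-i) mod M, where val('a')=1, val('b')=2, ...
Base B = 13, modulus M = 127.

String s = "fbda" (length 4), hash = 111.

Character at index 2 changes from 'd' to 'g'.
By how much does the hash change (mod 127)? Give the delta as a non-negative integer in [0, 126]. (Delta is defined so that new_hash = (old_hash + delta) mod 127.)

Delta formula: (val(new) - val(old)) * B^(n-1-k) mod M
  val('g') - val('d') = 7 - 4 = 3
  B^(n-1-k) = 13^1 mod 127 = 13
  Delta = 3 * 13 mod 127 = 39

Answer: 39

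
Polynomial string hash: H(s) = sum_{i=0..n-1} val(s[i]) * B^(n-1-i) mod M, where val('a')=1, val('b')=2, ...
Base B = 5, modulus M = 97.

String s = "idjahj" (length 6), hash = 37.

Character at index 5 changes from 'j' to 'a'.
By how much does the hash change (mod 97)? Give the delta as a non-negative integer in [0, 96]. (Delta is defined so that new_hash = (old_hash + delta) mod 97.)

Answer: 88

Derivation:
Delta formula: (val(new) - val(old)) * B^(n-1-k) mod M
  val('a') - val('j') = 1 - 10 = -9
  B^(n-1-k) = 5^0 mod 97 = 1
  Delta = -9 * 1 mod 97 = 88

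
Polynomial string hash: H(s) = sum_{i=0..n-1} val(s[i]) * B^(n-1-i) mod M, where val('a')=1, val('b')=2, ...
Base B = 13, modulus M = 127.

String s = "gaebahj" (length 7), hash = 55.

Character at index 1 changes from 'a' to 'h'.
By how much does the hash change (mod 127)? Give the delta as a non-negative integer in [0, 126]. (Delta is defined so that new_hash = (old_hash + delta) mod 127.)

Delta formula: (val(new) - val(old)) * B^(n-1-k) mod M
  val('h') - val('a') = 8 - 1 = 7
  B^(n-1-k) = 13^5 mod 127 = 72
  Delta = 7 * 72 mod 127 = 123

Answer: 123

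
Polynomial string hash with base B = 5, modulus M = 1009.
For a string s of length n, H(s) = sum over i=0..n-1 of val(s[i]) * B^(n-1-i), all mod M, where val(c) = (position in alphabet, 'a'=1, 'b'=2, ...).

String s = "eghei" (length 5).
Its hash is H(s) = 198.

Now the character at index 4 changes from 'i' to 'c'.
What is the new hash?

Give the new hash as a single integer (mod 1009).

Answer: 192

Derivation:
val('i') = 9, val('c') = 3
Position k = 4, exponent = n-1-k = 0
B^0 mod M = 5^0 mod 1009 = 1
Delta = (3 - 9) * 1 mod 1009 = 1003
New hash = (198 + 1003) mod 1009 = 192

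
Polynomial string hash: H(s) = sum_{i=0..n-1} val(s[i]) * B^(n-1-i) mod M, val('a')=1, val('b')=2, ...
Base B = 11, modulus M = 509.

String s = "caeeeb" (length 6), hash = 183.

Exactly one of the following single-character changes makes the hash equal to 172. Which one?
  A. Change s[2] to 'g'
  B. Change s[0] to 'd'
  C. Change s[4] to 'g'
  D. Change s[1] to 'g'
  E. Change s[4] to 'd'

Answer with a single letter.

Option A: s[2]='e'->'g', delta=(7-5)*11^3 mod 509 = 117, hash=183+117 mod 509 = 300
Option B: s[0]='c'->'d', delta=(4-3)*11^5 mod 509 = 207, hash=183+207 mod 509 = 390
Option C: s[4]='e'->'g', delta=(7-5)*11^1 mod 509 = 22, hash=183+22 mod 509 = 205
Option D: s[1]='a'->'g', delta=(7-1)*11^4 mod 509 = 298, hash=183+298 mod 509 = 481
Option E: s[4]='e'->'d', delta=(4-5)*11^1 mod 509 = 498, hash=183+498 mod 509 = 172 <-- target

Answer: E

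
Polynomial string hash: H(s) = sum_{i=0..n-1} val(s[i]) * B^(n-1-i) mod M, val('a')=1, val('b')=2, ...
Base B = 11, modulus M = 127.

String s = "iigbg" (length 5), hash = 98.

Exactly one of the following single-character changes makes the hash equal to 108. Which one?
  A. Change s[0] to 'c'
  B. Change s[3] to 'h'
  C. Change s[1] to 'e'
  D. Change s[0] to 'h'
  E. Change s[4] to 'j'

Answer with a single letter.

Option A: s[0]='i'->'c', delta=(3-9)*11^4 mod 127 = 38, hash=98+38 mod 127 = 9
Option B: s[3]='b'->'h', delta=(8-2)*11^1 mod 127 = 66, hash=98+66 mod 127 = 37
Option C: s[1]='i'->'e', delta=(5-9)*11^3 mod 127 = 10, hash=98+10 mod 127 = 108 <-- target
Option D: s[0]='i'->'h', delta=(8-9)*11^4 mod 127 = 91, hash=98+91 mod 127 = 62
Option E: s[4]='g'->'j', delta=(10-7)*11^0 mod 127 = 3, hash=98+3 mod 127 = 101

Answer: C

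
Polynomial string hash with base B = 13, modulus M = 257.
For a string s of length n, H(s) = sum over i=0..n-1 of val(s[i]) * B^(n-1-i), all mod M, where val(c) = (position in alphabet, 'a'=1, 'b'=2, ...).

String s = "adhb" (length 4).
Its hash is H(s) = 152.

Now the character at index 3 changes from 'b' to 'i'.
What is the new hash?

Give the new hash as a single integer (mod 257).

Answer: 159

Derivation:
val('b') = 2, val('i') = 9
Position k = 3, exponent = n-1-k = 0
B^0 mod M = 13^0 mod 257 = 1
Delta = (9 - 2) * 1 mod 257 = 7
New hash = (152 + 7) mod 257 = 159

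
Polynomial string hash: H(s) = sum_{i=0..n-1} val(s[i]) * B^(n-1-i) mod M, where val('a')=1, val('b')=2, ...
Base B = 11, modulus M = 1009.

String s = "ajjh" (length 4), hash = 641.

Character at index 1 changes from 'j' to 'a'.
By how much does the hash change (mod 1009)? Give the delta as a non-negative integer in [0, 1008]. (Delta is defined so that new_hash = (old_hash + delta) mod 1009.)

Delta formula: (val(new) - val(old)) * B^(n-1-k) mod M
  val('a') - val('j') = 1 - 10 = -9
  B^(n-1-k) = 11^2 mod 1009 = 121
  Delta = -9 * 121 mod 1009 = 929

Answer: 929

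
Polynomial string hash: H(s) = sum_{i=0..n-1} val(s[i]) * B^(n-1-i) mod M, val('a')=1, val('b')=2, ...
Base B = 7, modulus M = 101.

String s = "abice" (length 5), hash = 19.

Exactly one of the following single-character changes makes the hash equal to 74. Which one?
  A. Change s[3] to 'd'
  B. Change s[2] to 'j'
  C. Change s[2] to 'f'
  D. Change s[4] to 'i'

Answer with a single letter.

Option A: s[3]='c'->'d', delta=(4-3)*7^1 mod 101 = 7, hash=19+7 mod 101 = 26
Option B: s[2]='i'->'j', delta=(10-9)*7^2 mod 101 = 49, hash=19+49 mod 101 = 68
Option C: s[2]='i'->'f', delta=(6-9)*7^2 mod 101 = 55, hash=19+55 mod 101 = 74 <-- target
Option D: s[4]='e'->'i', delta=(9-5)*7^0 mod 101 = 4, hash=19+4 mod 101 = 23

Answer: C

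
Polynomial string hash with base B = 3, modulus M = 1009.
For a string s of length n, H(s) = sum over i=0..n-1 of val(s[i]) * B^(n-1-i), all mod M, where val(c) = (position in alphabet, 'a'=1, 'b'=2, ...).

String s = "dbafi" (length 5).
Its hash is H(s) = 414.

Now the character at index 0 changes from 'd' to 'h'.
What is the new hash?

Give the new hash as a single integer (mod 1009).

Answer: 738

Derivation:
val('d') = 4, val('h') = 8
Position k = 0, exponent = n-1-k = 4
B^4 mod M = 3^4 mod 1009 = 81
Delta = (8 - 4) * 81 mod 1009 = 324
New hash = (414 + 324) mod 1009 = 738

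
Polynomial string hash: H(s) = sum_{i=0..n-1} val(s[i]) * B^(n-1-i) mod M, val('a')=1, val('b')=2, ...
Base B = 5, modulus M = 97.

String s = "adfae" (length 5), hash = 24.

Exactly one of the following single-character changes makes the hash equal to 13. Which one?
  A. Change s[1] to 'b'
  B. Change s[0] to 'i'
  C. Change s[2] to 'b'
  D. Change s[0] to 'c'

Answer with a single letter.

Option A: s[1]='d'->'b', delta=(2-4)*5^3 mod 97 = 41, hash=24+41 mod 97 = 65
Option B: s[0]='a'->'i', delta=(9-1)*5^4 mod 97 = 53, hash=24+53 mod 97 = 77
Option C: s[2]='f'->'b', delta=(2-6)*5^2 mod 97 = 94, hash=24+94 mod 97 = 21
Option D: s[0]='a'->'c', delta=(3-1)*5^4 mod 97 = 86, hash=24+86 mod 97 = 13 <-- target

Answer: D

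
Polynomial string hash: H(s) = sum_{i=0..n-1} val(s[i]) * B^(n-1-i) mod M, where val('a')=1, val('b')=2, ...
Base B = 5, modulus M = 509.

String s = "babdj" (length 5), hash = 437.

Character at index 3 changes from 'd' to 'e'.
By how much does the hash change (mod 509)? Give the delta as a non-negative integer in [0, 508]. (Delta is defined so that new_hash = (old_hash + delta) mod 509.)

Answer: 5

Derivation:
Delta formula: (val(new) - val(old)) * B^(n-1-k) mod M
  val('e') - val('d') = 5 - 4 = 1
  B^(n-1-k) = 5^1 mod 509 = 5
  Delta = 1 * 5 mod 509 = 5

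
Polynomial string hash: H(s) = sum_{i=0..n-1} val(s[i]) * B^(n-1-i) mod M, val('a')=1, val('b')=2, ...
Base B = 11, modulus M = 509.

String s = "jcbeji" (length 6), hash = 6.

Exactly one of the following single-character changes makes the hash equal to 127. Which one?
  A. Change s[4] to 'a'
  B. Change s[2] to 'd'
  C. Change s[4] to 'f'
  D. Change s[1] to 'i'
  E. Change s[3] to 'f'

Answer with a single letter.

Answer: E

Derivation:
Option A: s[4]='j'->'a', delta=(1-10)*11^1 mod 509 = 410, hash=6+410 mod 509 = 416
Option B: s[2]='b'->'d', delta=(4-2)*11^3 mod 509 = 117, hash=6+117 mod 509 = 123
Option C: s[4]='j'->'f', delta=(6-10)*11^1 mod 509 = 465, hash=6+465 mod 509 = 471
Option D: s[1]='c'->'i', delta=(9-3)*11^4 mod 509 = 298, hash=6+298 mod 509 = 304
Option E: s[3]='e'->'f', delta=(6-5)*11^2 mod 509 = 121, hash=6+121 mod 509 = 127 <-- target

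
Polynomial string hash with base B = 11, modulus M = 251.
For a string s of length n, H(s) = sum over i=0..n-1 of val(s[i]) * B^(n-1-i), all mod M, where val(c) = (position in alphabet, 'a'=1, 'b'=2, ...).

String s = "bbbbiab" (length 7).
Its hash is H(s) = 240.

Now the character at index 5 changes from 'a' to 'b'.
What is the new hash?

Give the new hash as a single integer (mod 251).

val('a') = 1, val('b') = 2
Position k = 5, exponent = n-1-k = 1
B^1 mod M = 11^1 mod 251 = 11
Delta = (2 - 1) * 11 mod 251 = 11
New hash = (240 + 11) mod 251 = 0

Answer: 0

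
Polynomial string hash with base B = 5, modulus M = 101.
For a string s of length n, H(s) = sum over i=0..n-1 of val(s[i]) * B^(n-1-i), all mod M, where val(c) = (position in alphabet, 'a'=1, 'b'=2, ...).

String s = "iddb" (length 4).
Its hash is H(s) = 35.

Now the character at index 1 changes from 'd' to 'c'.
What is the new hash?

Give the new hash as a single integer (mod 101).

val('d') = 4, val('c') = 3
Position k = 1, exponent = n-1-k = 2
B^2 mod M = 5^2 mod 101 = 25
Delta = (3 - 4) * 25 mod 101 = 76
New hash = (35 + 76) mod 101 = 10

Answer: 10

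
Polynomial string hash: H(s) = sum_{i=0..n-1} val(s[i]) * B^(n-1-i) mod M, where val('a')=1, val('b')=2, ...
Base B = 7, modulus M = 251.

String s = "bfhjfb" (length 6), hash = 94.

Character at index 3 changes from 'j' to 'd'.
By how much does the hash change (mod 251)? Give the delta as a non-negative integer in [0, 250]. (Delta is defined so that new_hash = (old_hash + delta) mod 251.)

Delta formula: (val(new) - val(old)) * B^(n-1-k) mod M
  val('d') - val('j') = 4 - 10 = -6
  B^(n-1-k) = 7^2 mod 251 = 49
  Delta = -6 * 49 mod 251 = 208

Answer: 208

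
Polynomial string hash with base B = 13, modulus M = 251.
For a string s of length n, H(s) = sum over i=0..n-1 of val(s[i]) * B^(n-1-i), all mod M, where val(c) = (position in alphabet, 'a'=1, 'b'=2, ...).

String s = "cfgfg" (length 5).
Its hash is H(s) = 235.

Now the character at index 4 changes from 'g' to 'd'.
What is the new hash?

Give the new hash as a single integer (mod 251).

val('g') = 7, val('d') = 4
Position k = 4, exponent = n-1-k = 0
B^0 mod M = 13^0 mod 251 = 1
Delta = (4 - 7) * 1 mod 251 = 248
New hash = (235 + 248) mod 251 = 232

Answer: 232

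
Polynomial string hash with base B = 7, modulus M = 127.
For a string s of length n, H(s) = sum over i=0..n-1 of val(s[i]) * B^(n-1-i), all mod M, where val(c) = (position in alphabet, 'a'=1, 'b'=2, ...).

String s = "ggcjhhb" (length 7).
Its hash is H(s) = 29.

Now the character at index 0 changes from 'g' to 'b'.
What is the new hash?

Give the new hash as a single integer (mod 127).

Answer: 48

Derivation:
val('g') = 7, val('b') = 2
Position k = 0, exponent = n-1-k = 6
B^6 mod M = 7^6 mod 127 = 47
Delta = (2 - 7) * 47 mod 127 = 19
New hash = (29 + 19) mod 127 = 48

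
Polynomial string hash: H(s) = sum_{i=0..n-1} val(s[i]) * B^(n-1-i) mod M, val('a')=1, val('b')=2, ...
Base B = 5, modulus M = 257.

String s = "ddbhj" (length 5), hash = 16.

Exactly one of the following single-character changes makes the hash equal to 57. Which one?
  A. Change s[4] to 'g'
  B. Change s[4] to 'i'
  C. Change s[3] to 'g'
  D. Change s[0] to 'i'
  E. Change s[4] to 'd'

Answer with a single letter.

Option A: s[4]='j'->'g', delta=(7-10)*5^0 mod 257 = 254, hash=16+254 mod 257 = 13
Option B: s[4]='j'->'i', delta=(9-10)*5^0 mod 257 = 256, hash=16+256 mod 257 = 15
Option C: s[3]='h'->'g', delta=(7-8)*5^1 mod 257 = 252, hash=16+252 mod 257 = 11
Option D: s[0]='d'->'i', delta=(9-4)*5^4 mod 257 = 41, hash=16+41 mod 257 = 57 <-- target
Option E: s[4]='j'->'d', delta=(4-10)*5^0 mod 257 = 251, hash=16+251 mod 257 = 10

Answer: D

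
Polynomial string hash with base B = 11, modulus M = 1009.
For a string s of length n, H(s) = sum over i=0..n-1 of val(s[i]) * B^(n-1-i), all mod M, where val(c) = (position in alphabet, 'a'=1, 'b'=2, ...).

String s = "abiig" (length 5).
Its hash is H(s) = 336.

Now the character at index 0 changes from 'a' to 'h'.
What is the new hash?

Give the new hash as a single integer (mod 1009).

val('a') = 1, val('h') = 8
Position k = 0, exponent = n-1-k = 4
B^4 mod M = 11^4 mod 1009 = 515
Delta = (8 - 1) * 515 mod 1009 = 578
New hash = (336 + 578) mod 1009 = 914

Answer: 914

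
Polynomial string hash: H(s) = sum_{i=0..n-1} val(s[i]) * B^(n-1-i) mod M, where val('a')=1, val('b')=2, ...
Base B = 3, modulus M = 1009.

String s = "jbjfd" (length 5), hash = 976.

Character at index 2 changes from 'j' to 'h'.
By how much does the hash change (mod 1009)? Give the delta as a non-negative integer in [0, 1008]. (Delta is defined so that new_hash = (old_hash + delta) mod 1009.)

Delta formula: (val(new) - val(old)) * B^(n-1-k) mod M
  val('h') - val('j') = 8 - 10 = -2
  B^(n-1-k) = 3^2 mod 1009 = 9
  Delta = -2 * 9 mod 1009 = 991

Answer: 991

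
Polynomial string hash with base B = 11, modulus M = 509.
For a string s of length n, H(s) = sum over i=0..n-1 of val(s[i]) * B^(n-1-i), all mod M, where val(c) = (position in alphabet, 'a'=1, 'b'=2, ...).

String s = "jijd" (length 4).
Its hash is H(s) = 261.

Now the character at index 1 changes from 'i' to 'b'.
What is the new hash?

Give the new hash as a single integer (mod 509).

Answer: 432

Derivation:
val('i') = 9, val('b') = 2
Position k = 1, exponent = n-1-k = 2
B^2 mod M = 11^2 mod 509 = 121
Delta = (2 - 9) * 121 mod 509 = 171
New hash = (261 + 171) mod 509 = 432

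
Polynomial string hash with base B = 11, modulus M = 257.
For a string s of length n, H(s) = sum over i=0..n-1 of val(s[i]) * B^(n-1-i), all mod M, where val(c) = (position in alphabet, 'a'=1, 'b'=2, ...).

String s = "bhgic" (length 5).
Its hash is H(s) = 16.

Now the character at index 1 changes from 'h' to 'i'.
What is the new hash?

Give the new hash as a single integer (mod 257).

Answer: 62

Derivation:
val('h') = 8, val('i') = 9
Position k = 1, exponent = n-1-k = 3
B^3 mod M = 11^3 mod 257 = 46
Delta = (9 - 8) * 46 mod 257 = 46
New hash = (16 + 46) mod 257 = 62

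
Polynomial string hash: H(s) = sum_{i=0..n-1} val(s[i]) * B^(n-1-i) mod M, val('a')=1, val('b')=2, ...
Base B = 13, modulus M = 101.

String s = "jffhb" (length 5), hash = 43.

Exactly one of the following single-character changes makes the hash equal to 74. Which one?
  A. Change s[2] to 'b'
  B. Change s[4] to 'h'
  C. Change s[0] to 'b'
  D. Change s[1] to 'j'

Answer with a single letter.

Option A: s[2]='f'->'b', delta=(2-6)*13^2 mod 101 = 31, hash=43+31 mod 101 = 74 <-- target
Option B: s[4]='b'->'h', delta=(8-2)*13^0 mod 101 = 6, hash=43+6 mod 101 = 49
Option C: s[0]='j'->'b', delta=(2-10)*13^4 mod 101 = 75, hash=43+75 mod 101 = 17
Option D: s[1]='f'->'j', delta=(10-6)*13^3 mod 101 = 1, hash=43+1 mod 101 = 44

Answer: A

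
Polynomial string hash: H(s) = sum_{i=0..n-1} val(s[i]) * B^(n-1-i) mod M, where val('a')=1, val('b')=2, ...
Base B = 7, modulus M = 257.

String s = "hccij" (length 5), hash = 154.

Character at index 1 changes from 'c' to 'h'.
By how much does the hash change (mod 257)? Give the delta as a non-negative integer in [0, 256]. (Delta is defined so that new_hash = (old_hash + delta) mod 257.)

Answer: 173

Derivation:
Delta formula: (val(new) - val(old)) * B^(n-1-k) mod M
  val('h') - val('c') = 8 - 3 = 5
  B^(n-1-k) = 7^3 mod 257 = 86
  Delta = 5 * 86 mod 257 = 173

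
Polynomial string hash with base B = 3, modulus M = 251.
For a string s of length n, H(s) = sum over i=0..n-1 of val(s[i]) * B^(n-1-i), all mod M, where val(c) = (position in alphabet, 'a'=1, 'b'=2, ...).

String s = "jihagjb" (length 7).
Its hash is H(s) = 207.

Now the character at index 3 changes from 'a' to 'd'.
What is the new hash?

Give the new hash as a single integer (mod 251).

Answer: 37

Derivation:
val('a') = 1, val('d') = 4
Position k = 3, exponent = n-1-k = 3
B^3 mod M = 3^3 mod 251 = 27
Delta = (4 - 1) * 27 mod 251 = 81
New hash = (207 + 81) mod 251 = 37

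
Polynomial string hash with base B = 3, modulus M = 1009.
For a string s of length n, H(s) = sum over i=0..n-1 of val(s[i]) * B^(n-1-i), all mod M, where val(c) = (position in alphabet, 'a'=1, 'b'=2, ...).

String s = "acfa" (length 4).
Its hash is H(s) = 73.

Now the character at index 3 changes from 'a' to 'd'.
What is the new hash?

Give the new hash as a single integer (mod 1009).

val('a') = 1, val('d') = 4
Position k = 3, exponent = n-1-k = 0
B^0 mod M = 3^0 mod 1009 = 1
Delta = (4 - 1) * 1 mod 1009 = 3
New hash = (73 + 3) mod 1009 = 76

Answer: 76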